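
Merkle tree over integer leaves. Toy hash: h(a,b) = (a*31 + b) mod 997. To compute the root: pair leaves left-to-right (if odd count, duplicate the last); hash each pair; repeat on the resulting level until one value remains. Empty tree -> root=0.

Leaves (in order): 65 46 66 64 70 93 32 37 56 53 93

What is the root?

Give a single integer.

Answer: 641

Derivation:
L0: [65, 46, 66, 64, 70, 93, 32, 37, 56, 53, 93]
L1: h(65,46)=(65*31+46)%997=67 h(66,64)=(66*31+64)%997=116 h(70,93)=(70*31+93)%997=269 h(32,37)=(32*31+37)%997=32 h(56,53)=(56*31+53)%997=792 h(93,93)=(93*31+93)%997=982 -> [67, 116, 269, 32, 792, 982]
L2: h(67,116)=(67*31+116)%997=199 h(269,32)=(269*31+32)%997=395 h(792,982)=(792*31+982)%997=609 -> [199, 395, 609]
L3: h(199,395)=(199*31+395)%997=582 h(609,609)=(609*31+609)%997=545 -> [582, 545]
L4: h(582,545)=(582*31+545)%997=641 -> [641]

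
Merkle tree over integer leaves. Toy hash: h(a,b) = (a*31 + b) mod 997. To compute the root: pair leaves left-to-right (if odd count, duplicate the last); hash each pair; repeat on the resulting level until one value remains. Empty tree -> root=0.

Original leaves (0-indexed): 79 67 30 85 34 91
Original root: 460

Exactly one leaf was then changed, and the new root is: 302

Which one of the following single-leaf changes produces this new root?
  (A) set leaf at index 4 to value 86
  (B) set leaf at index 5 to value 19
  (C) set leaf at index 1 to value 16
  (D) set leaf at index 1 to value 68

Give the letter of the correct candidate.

Original leaves: [79, 67, 30, 85, 34, 91]
Target new root: 302
Try each candidate change and compute the resulting root:
Candidate A: set leaf[4] = 86 -> leaves = [79, 67, 30, 85, 86, 91]
  L0: [79, 67, 30, 85, 86, 91]
  L1: h(79,67)=(79*31+67)%997=522 h(30,85)=(30*31+85)%997=18 h(86,91)=(86*31+91)%997=763 -> [522, 18, 763]
  L2: h(522,18)=(522*31+18)%997=248 h(763,763)=(763*31+763)%997=488 -> [248, 488]
  L3: h(248,488)=(248*31+488)%997=200 -> [200]
  root = 200 != target 302
Candidate B: set leaf[5] = 19 -> leaves = [79, 67, 30, 85, 34, 19]
  L0: [79, 67, 30, 85, 34, 19]
  L1: h(79,67)=(79*31+67)%997=522 h(30,85)=(30*31+85)%997=18 h(34,19)=(34*31+19)%997=76 -> [522, 18, 76]
  L2: h(522,18)=(522*31+18)%997=248 h(76,76)=(76*31+76)%997=438 -> [248, 438]
  L3: h(248,438)=(248*31+438)%997=150 -> [150]
  root = 150 != target 302
Candidate C: set leaf[1] = 16 -> leaves = [79, 16, 30, 85, 34, 91]
  L0: [79, 16, 30, 85, 34, 91]
  L1: h(79,16)=(79*31+16)%997=471 h(30,85)=(30*31+85)%997=18 h(34,91)=(34*31+91)%997=148 -> [471, 18, 148]
  L2: h(471,18)=(471*31+18)%997=661 h(148,148)=(148*31+148)%997=748 -> [661, 748]
  L3: h(661,748)=(661*31+748)%997=302 -> [302]
  root = 302 == target 302  ** MATCH **
Candidate D: set leaf[1] = 68 -> leaves = [79, 68, 30, 85, 34, 91]
  L0: [79, 68, 30, 85, 34, 91]
  L1: h(79,68)=(79*31+68)%997=523 h(30,85)=(30*31+85)%997=18 h(34,91)=(34*31+91)%997=148 -> [523, 18, 148]
  L2: h(523,18)=(523*31+18)%997=279 h(148,148)=(148*31+148)%997=748 -> [279, 748]
  L3: h(279,748)=(279*31+748)%997=424 -> [424]
  root = 424 != target 302
Candidate C produces the target root.

Answer: C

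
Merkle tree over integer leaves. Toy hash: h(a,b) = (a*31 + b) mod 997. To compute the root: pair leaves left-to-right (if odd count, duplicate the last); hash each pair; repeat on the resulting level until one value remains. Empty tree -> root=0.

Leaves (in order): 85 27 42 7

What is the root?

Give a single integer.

L0: [85, 27, 42, 7]
L1: h(85,27)=(85*31+27)%997=668 h(42,7)=(42*31+7)%997=312 -> [668, 312]
L2: h(668,312)=(668*31+312)%997=83 -> [83]

Answer: 83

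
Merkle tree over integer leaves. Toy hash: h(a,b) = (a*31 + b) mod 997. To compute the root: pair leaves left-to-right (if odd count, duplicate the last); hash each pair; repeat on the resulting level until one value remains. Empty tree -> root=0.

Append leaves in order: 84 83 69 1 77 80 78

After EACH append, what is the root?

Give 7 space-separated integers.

Answer: 84 693 760 692 600 696 725

Derivation:
After append 84 (leaves=[84]):
  L0: [84]
  root=84
After append 83 (leaves=[84, 83]):
  L0: [84, 83]
  L1: h(84,83)=(84*31+83)%997=693 -> [693]
  root=693
After append 69 (leaves=[84, 83, 69]):
  L0: [84, 83, 69]
  L1: h(84,83)=(84*31+83)%997=693 h(69,69)=(69*31+69)%997=214 -> [693, 214]
  L2: h(693,214)=(693*31+214)%997=760 -> [760]
  root=760
After append 1 (leaves=[84, 83, 69, 1]):
  L0: [84, 83, 69, 1]
  L1: h(84,83)=(84*31+83)%997=693 h(69,1)=(69*31+1)%997=146 -> [693, 146]
  L2: h(693,146)=(693*31+146)%997=692 -> [692]
  root=692
After append 77 (leaves=[84, 83, 69, 1, 77]):
  L0: [84, 83, 69, 1, 77]
  L1: h(84,83)=(84*31+83)%997=693 h(69,1)=(69*31+1)%997=146 h(77,77)=(77*31+77)%997=470 -> [693, 146, 470]
  L2: h(693,146)=(693*31+146)%997=692 h(470,470)=(470*31+470)%997=85 -> [692, 85]
  L3: h(692,85)=(692*31+85)%997=600 -> [600]
  root=600
After append 80 (leaves=[84, 83, 69, 1, 77, 80]):
  L0: [84, 83, 69, 1, 77, 80]
  L1: h(84,83)=(84*31+83)%997=693 h(69,1)=(69*31+1)%997=146 h(77,80)=(77*31+80)%997=473 -> [693, 146, 473]
  L2: h(693,146)=(693*31+146)%997=692 h(473,473)=(473*31+473)%997=181 -> [692, 181]
  L3: h(692,181)=(692*31+181)%997=696 -> [696]
  root=696
After append 78 (leaves=[84, 83, 69, 1, 77, 80, 78]):
  L0: [84, 83, 69, 1, 77, 80, 78]
  L1: h(84,83)=(84*31+83)%997=693 h(69,1)=(69*31+1)%997=146 h(77,80)=(77*31+80)%997=473 h(78,78)=(78*31+78)%997=502 -> [693, 146, 473, 502]
  L2: h(693,146)=(693*31+146)%997=692 h(473,502)=(473*31+502)%997=210 -> [692, 210]
  L3: h(692,210)=(692*31+210)%997=725 -> [725]
  root=725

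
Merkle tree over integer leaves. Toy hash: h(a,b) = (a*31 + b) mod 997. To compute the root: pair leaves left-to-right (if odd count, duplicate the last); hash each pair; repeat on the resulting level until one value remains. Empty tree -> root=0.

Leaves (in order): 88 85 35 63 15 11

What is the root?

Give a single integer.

Answer: 399

Derivation:
L0: [88, 85, 35, 63, 15, 11]
L1: h(88,85)=(88*31+85)%997=819 h(35,63)=(35*31+63)%997=151 h(15,11)=(15*31+11)%997=476 -> [819, 151, 476]
L2: h(819,151)=(819*31+151)%997=615 h(476,476)=(476*31+476)%997=277 -> [615, 277]
L3: h(615,277)=(615*31+277)%997=399 -> [399]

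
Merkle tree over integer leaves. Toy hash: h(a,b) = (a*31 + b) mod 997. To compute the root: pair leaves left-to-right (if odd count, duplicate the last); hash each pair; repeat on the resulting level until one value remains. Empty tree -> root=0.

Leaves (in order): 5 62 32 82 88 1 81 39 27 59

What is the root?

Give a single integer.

L0: [5, 62, 32, 82, 88, 1, 81, 39, 27, 59]
L1: h(5,62)=(5*31+62)%997=217 h(32,82)=(32*31+82)%997=77 h(88,1)=(88*31+1)%997=735 h(81,39)=(81*31+39)%997=556 h(27,59)=(27*31+59)%997=896 -> [217, 77, 735, 556, 896]
L2: h(217,77)=(217*31+77)%997=822 h(735,556)=(735*31+556)%997=410 h(896,896)=(896*31+896)%997=756 -> [822, 410, 756]
L3: h(822,410)=(822*31+410)%997=967 h(756,756)=(756*31+756)%997=264 -> [967, 264]
L4: h(967,264)=(967*31+264)%997=331 -> [331]

Answer: 331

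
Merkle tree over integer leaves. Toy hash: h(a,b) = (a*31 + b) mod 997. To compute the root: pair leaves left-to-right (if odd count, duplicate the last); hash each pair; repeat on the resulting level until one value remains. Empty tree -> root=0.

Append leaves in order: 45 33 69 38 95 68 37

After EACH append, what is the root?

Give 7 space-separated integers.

Answer: 45 431 614 583 698 831 996

Derivation:
After append 45 (leaves=[45]):
  L0: [45]
  root=45
After append 33 (leaves=[45, 33]):
  L0: [45, 33]
  L1: h(45,33)=(45*31+33)%997=431 -> [431]
  root=431
After append 69 (leaves=[45, 33, 69]):
  L0: [45, 33, 69]
  L1: h(45,33)=(45*31+33)%997=431 h(69,69)=(69*31+69)%997=214 -> [431, 214]
  L2: h(431,214)=(431*31+214)%997=614 -> [614]
  root=614
After append 38 (leaves=[45, 33, 69, 38]):
  L0: [45, 33, 69, 38]
  L1: h(45,33)=(45*31+33)%997=431 h(69,38)=(69*31+38)%997=183 -> [431, 183]
  L2: h(431,183)=(431*31+183)%997=583 -> [583]
  root=583
After append 95 (leaves=[45, 33, 69, 38, 95]):
  L0: [45, 33, 69, 38, 95]
  L1: h(45,33)=(45*31+33)%997=431 h(69,38)=(69*31+38)%997=183 h(95,95)=(95*31+95)%997=49 -> [431, 183, 49]
  L2: h(431,183)=(431*31+183)%997=583 h(49,49)=(49*31+49)%997=571 -> [583, 571]
  L3: h(583,571)=(583*31+571)%997=698 -> [698]
  root=698
After append 68 (leaves=[45, 33, 69, 38, 95, 68]):
  L0: [45, 33, 69, 38, 95, 68]
  L1: h(45,33)=(45*31+33)%997=431 h(69,38)=(69*31+38)%997=183 h(95,68)=(95*31+68)%997=22 -> [431, 183, 22]
  L2: h(431,183)=(431*31+183)%997=583 h(22,22)=(22*31+22)%997=704 -> [583, 704]
  L3: h(583,704)=(583*31+704)%997=831 -> [831]
  root=831
After append 37 (leaves=[45, 33, 69, 38, 95, 68, 37]):
  L0: [45, 33, 69, 38, 95, 68, 37]
  L1: h(45,33)=(45*31+33)%997=431 h(69,38)=(69*31+38)%997=183 h(95,68)=(95*31+68)%997=22 h(37,37)=(37*31+37)%997=187 -> [431, 183, 22, 187]
  L2: h(431,183)=(431*31+183)%997=583 h(22,187)=(22*31+187)%997=869 -> [583, 869]
  L3: h(583,869)=(583*31+869)%997=996 -> [996]
  root=996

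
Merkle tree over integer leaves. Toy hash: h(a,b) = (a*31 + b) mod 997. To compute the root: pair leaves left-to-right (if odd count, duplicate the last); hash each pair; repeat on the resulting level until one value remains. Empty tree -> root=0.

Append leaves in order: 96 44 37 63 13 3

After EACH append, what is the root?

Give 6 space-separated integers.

Answer: 96 29 89 115 925 605

Derivation:
After append 96 (leaves=[96]):
  L0: [96]
  root=96
After append 44 (leaves=[96, 44]):
  L0: [96, 44]
  L1: h(96,44)=(96*31+44)%997=29 -> [29]
  root=29
After append 37 (leaves=[96, 44, 37]):
  L0: [96, 44, 37]
  L1: h(96,44)=(96*31+44)%997=29 h(37,37)=(37*31+37)%997=187 -> [29, 187]
  L2: h(29,187)=(29*31+187)%997=89 -> [89]
  root=89
After append 63 (leaves=[96, 44, 37, 63]):
  L0: [96, 44, 37, 63]
  L1: h(96,44)=(96*31+44)%997=29 h(37,63)=(37*31+63)%997=213 -> [29, 213]
  L2: h(29,213)=(29*31+213)%997=115 -> [115]
  root=115
After append 13 (leaves=[96, 44, 37, 63, 13]):
  L0: [96, 44, 37, 63, 13]
  L1: h(96,44)=(96*31+44)%997=29 h(37,63)=(37*31+63)%997=213 h(13,13)=(13*31+13)%997=416 -> [29, 213, 416]
  L2: h(29,213)=(29*31+213)%997=115 h(416,416)=(416*31+416)%997=351 -> [115, 351]
  L3: h(115,351)=(115*31+351)%997=925 -> [925]
  root=925
After append 3 (leaves=[96, 44, 37, 63, 13, 3]):
  L0: [96, 44, 37, 63, 13, 3]
  L1: h(96,44)=(96*31+44)%997=29 h(37,63)=(37*31+63)%997=213 h(13,3)=(13*31+3)%997=406 -> [29, 213, 406]
  L2: h(29,213)=(29*31+213)%997=115 h(406,406)=(406*31+406)%997=31 -> [115, 31]
  L3: h(115,31)=(115*31+31)%997=605 -> [605]
  root=605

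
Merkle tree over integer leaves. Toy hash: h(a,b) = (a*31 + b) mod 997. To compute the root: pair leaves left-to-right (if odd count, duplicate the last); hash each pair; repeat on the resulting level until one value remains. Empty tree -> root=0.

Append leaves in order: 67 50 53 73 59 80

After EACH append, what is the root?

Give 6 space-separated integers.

Answer: 67 133 834 854 151 823

Derivation:
After append 67 (leaves=[67]):
  L0: [67]
  root=67
After append 50 (leaves=[67, 50]):
  L0: [67, 50]
  L1: h(67,50)=(67*31+50)%997=133 -> [133]
  root=133
After append 53 (leaves=[67, 50, 53]):
  L0: [67, 50, 53]
  L1: h(67,50)=(67*31+50)%997=133 h(53,53)=(53*31+53)%997=699 -> [133, 699]
  L2: h(133,699)=(133*31+699)%997=834 -> [834]
  root=834
After append 73 (leaves=[67, 50, 53, 73]):
  L0: [67, 50, 53, 73]
  L1: h(67,50)=(67*31+50)%997=133 h(53,73)=(53*31+73)%997=719 -> [133, 719]
  L2: h(133,719)=(133*31+719)%997=854 -> [854]
  root=854
After append 59 (leaves=[67, 50, 53, 73, 59]):
  L0: [67, 50, 53, 73, 59]
  L1: h(67,50)=(67*31+50)%997=133 h(53,73)=(53*31+73)%997=719 h(59,59)=(59*31+59)%997=891 -> [133, 719, 891]
  L2: h(133,719)=(133*31+719)%997=854 h(891,891)=(891*31+891)%997=596 -> [854, 596]
  L3: h(854,596)=(854*31+596)%997=151 -> [151]
  root=151
After append 80 (leaves=[67, 50, 53, 73, 59, 80]):
  L0: [67, 50, 53, 73, 59, 80]
  L1: h(67,50)=(67*31+50)%997=133 h(53,73)=(53*31+73)%997=719 h(59,80)=(59*31+80)%997=912 -> [133, 719, 912]
  L2: h(133,719)=(133*31+719)%997=854 h(912,912)=(912*31+912)%997=271 -> [854, 271]
  L3: h(854,271)=(854*31+271)%997=823 -> [823]
  root=823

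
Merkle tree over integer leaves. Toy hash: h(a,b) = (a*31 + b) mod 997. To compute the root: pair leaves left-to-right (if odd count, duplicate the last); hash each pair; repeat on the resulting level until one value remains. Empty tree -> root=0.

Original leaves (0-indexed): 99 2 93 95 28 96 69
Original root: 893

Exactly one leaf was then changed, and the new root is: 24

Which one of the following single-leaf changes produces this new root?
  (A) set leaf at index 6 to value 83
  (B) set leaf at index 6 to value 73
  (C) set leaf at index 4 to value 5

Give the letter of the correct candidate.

Answer: B

Derivation:
Original leaves: [99, 2, 93, 95, 28, 96, 69]
Target new root: 24
Try each candidate change and compute the resulting root:
Candidate A: set leaf[6] = 83 -> leaves = [99, 2, 93, 95, 28, 96, 83]
  L0: [99, 2, 93, 95, 28, 96, 83]
  L1: h(99,2)=(99*31+2)%997=80 h(93,95)=(93*31+95)%997=984 h(28,96)=(28*31+96)%997=964 h(83,83)=(83*31+83)%997=662 -> [80, 984, 964, 662]
  L2: h(80,984)=(80*31+984)%997=473 h(964,662)=(964*31+662)%997=636 -> [473, 636]
  L3: h(473,636)=(473*31+636)%997=344 -> [344]
  root = 344 != target 24
Candidate B: set leaf[6] = 73 -> leaves = [99, 2, 93, 95, 28, 96, 73]
  L0: [99, 2, 93, 95, 28, 96, 73]
  L1: h(99,2)=(99*31+2)%997=80 h(93,95)=(93*31+95)%997=984 h(28,96)=(28*31+96)%997=964 h(73,73)=(73*31+73)%997=342 -> [80, 984, 964, 342]
  L2: h(80,984)=(80*31+984)%997=473 h(964,342)=(964*31+342)%997=316 -> [473, 316]
  L3: h(473,316)=(473*31+316)%997=24 -> [24]
  root = 24 == target 24  ** MATCH **
Candidate C: set leaf[4] = 5 -> leaves = [99, 2, 93, 95, 5, 96, 69]
  L0: [99, 2, 93, 95, 5, 96, 69]
  L1: h(99,2)=(99*31+2)%997=80 h(93,95)=(93*31+95)%997=984 h(5,96)=(5*31+96)%997=251 h(69,69)=(69*31+69)%997=214 -> [80, 984, 251, 214]
  L2: h(80,984)=(80*31+984)%997=473 h(251,214)=(251*31+214)%997=19 -> [473, 19]
  L3: h(473,19)=(473*31+19)%997=724 -> [724]
  root = 724 != target 24
Candidate B produces the target root.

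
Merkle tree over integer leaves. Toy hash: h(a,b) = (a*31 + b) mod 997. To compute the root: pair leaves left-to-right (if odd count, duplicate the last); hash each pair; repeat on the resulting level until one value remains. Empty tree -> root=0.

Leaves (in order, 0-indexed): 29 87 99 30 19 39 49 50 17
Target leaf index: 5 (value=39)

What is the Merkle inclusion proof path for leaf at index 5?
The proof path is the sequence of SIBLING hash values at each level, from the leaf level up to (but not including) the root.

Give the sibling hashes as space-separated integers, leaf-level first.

Answer: 19 572 764 730

Derivation:
L0 (leaves): [29, 87, 99, 30, 19, 39, 49, 50, 17], target index=5
L1: h(29,87)=(29*31+87)%997=986 [pair 0] h(99,30)=(99*31+30)%997=108 [pair 1] h(19,39)=(19*31+39)%997=628 [pair 2] h(49,50)=(49*31+50)%997=572 [pair 3] h(17,17)=(17*31+17)%997=544 [pair 4] -> [986, 108, 628, 572, 544]
  Sibling for proof at L0: 19
L2: h(986,108)=(986*31+108)%997=764 [pair 0] h(628,572)=(628*31+572)%997=100 [pair 1] h(544,544)=(544*31+544)%997=459 [pair 2] -> [764, 100, 459]
  Sibling for proof at L1: 572
L3: h(764,100)=(764*31+100)%997=853 [pair 0] h(459,459)=(459*31+459)%997=730 [pair 1] -> [853, 730]
  Sibling for proof at L2: 764
L4: h(853,730)=(853*31+730)%997=254 [pair 0] -> [254]
  Sibling for proof at L3: 730
Root: 254
Proof path (sibling hashes from leaf to root): [19, 572, 764, 730]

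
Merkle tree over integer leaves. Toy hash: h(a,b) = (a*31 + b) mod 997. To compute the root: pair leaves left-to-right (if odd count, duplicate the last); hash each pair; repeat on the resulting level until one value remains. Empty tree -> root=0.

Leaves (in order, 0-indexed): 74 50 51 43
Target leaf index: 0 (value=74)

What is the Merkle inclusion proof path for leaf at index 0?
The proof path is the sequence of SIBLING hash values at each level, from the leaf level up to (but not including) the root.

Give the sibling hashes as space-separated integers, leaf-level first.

Answer: 50 627

Derivation:
L0 (leaves): [74, 50, 51, 43], target index=0
L1: h(74,50)=(74*31+50)%997=350 [pair 0] h(51,43)=(51*31+43)%997=627 [pair 1] -> [350, 627]
  Sibling for proof at L0: 50
L2: h(350,627)=(350*31+627)%997=510 [pair 0] -> [510]
  Sibling for proof at L1: 627
Root: 510
Proof path (sibling hashes from leaf to root): [50, 627]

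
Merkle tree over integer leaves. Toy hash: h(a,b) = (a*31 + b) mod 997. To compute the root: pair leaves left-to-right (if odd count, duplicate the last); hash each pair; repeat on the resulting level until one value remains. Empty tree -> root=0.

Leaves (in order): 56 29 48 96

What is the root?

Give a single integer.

Answer: 467

Derivation:
L0: [56, 29, 48, 96]
L1: h(56,29)=(56*31+29)%997=768 h(48,96)=(48*31+96)%997=587 -> [768, 587]
L2: h(768,587)=(768*31+587)%997=467 -> [467]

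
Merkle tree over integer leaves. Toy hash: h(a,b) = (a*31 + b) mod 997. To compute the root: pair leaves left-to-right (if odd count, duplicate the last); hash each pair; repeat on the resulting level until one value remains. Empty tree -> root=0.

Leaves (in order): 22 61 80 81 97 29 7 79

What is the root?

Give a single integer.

L0: [22, 61, 80, 81, 97, 29, 7, 79]
L1: h(22,61)=(22*31+61)%997=743 h(80,81)=(80*31+81)%997=567 h(97,29)=(97*31+29)%997=45 h(7,79)=(7*31+79)%997=296 -> [743, 567, 45, 296]
L2: h(743,567)=(743*31+567)%997=669 h(45,296)=(45*31+296)%997=694 -> [669, 694]
L3: h(669,694)=(669*31+694)%997=496 -> [496]

Answer: 496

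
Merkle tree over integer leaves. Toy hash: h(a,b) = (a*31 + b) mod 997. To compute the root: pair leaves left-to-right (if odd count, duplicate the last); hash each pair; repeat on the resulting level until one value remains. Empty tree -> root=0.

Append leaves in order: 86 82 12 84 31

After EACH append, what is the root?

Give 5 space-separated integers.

Answer: 86 754 827 899 790

Derivation:
After append 86 (leaves=[86]):
  L0: [86]
  root=86
After append 82 (leaves=[86, 82]):
  L0: [86, 82]
  L1: h(86,82)=(86*31+82)%997=754 -> [754]
  root=754
After append 12 (leaves=[86, 82, 12]):
  L0: [86, 82, 12]
  L1: h(86,82)=(86*31+82)%997=754 h(12,12)=(12*31+12)%997=384 -> [754, 384]
  L2: h(754,384)=(754*31+384)%997=827 -> [827]
  root=827
After append 84 (leaves=[86, 82, 12, 84]):
  L0: [86, 82, 12, 84]
  L1: h(86,82)=(86*31+82)%997=754 h(12,84)=(12*31+84)%997=456 -> [754, 456]
  L2: h(754,456)=(754*31+456)%997=899 -> [899]
  root=899
After append 31 (leaves=[86, 82, 12, 84, 31]):
  L0: [86, 82, 12, 84, 31]
  L1: h(86,82)=(86*31+82)%997=754 h(12,84)=(12*31+84)%997=456 h(31,31)=(31*31+31)%997=992 -> [754, 456, 992]
  L2: h(754,456)=(754*31+456)%997=899 h(992,992)=(992*31+992)%997=837 -> [899, 837]
  L3: h(899,837)=(899*31+837)%997=790 -> [790]
  root=790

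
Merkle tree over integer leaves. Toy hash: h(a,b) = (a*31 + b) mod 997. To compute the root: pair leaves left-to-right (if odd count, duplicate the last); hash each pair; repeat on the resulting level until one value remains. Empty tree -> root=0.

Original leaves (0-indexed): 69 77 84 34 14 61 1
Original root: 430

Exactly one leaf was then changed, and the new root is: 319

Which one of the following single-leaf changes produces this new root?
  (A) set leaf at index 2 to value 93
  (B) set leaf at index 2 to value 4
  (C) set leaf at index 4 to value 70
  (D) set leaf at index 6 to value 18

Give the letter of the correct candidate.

Answer: B

Derivation:
Original leaves: [69, 77, 84, 34, 14, 61, 1]
Target new root: 319
Try each candidate change and compute the resulting root:
Candidate A: set leaf[2] = 93 -> leaves = [69, 77, 93, 34, 14, 61, 1]
  L0: [69, 77, 93, 34, 14, 61, 1]
  L1: h(69,77)=(69*31+77)%997=222 h(93,34)=(93*31+34)%997=923 h(14,61)=(14*31+61)%997=495 h(1,1)=(1*31+1)%997=32 -> [222, 923, 495, 32]
  L2: h(222,923)=(222*31+923)%997=826 h(495,32)=(495*31+32)%997=422 -> [826, 422]
  L3: h(826,422)=(826*31+422)%997=106 -> [106]
  root = 106 != target 319
Candidate B: set leaf[2] = 4 -> leaves = [69, 77, 4, 34, 14, 61, 1]
  L0: [69, 77, 4, 34, 14, 61, 1]
  L1: h(69,77)=(69*31+77)%997=222 h(4,34)=(4*31+34)%997=158 h(14,61)=(14*31+61)%997=495 h(1,1)=(1*31+1)%997=32 -> [222, 158, 495, 32]
  L2: h(222,158)=(222*31+158)%997=61 h(495,32)=(495*31+32)%997=422 -> [61, 422]
  L3: h(61,422)=(61*31+422)%997=319 -> [319]
  root = 319 == target 319  ** MATCH **
Candidate C: set leaf[4] = 70 -> leaves = [69, 77, 84, 34, 70, 61, 1]
  L0: [69, 77, 84, 34, 70, 61, 1]
  L1: h(69,77)=(69*31+77)%997=222 h(84,34)=(84*31+34)%997=644 h(70,61)=(70*31+61)%997=237 h(1,1)=(1*31+1)%997=32 -> [222, 644, 237, 32]
  L2: h(222,644)=(222*31+644)%997=547 h(237,32)=(237*31+32)%997=400 -> [547, 400]
  L3: h(547,400)=(547*31+400)%997=408 -> [408]
  root = 408 != target 319
Candidate D: set leaf[6] = 18 -> leaves = [69, 77, 84, 34, 14, 61, 18]
  L0: [69, 77, 84, 34, 14, 61, 18]
  L1: h(69,77)=(69*31+77)%997=222 h(84,34)=(84*31+34)%997=644 h(14,61)=(14*31+61)%997=495 h(18,18)=(18*31+18)%997=576 -> [222, 644, 495, 576]
  L2: h(222,644)=(222*31+644)%997=547 h(495,576)=(495*31+576)%997=966 -> [547, 966]
  L3: h(547,966)=(547*31+966)%997=974 -> [974]
  root = 974 != target 319
Candidate B produces the target root.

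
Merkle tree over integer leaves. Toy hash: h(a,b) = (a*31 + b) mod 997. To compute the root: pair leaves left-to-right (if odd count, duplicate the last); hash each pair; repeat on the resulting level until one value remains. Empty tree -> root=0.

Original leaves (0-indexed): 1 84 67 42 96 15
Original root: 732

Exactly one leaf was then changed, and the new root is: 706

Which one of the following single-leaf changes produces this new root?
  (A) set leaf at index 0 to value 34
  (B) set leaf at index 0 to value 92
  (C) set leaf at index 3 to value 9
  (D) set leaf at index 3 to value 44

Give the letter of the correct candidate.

Original leaves: [1, 84, 67, 42, 96, 15]
Target new root: 706
Try each candidate change and compute the resulting root:
Candidate A: set leaf[0] = 34 -> leaves = [34, 84, 67, 42, 96, 15]
  L0: [34, 84, 67, 42, 96, 15]
  L1: h(34,84)=(34*31+84)%997=141 h(67,42)=(67*31+42)%997=125 h(96,15)=(96*31+15)%997=0 -> [141, 125, 0]
  L2: h(141,125)=(141*31+125)%997=508 h(0,0)=(0*31+0)%997=0 -> [508, 0]
  L3: h(508,0)=(508*31+0)%997=793 -> [793]
  root = 793 != target 706
Candidate B: set leaf[0] = 92 -> leaves = [92, 84, 67, 42, 96, 15]
  L0: [92, 84, 67, 42, 96, 15]
  L1: h(92,84)=(92*31+84)%997=942 h(67,42)=(67*31+42)%997=125 h(96,15)=(96*31+15)%997=0 -> [942, 125, 0]
  L2: h(942,125)=(942*31+125)%997=414 h(0,0)=(0*31+0)%997=0 -> [414, 0]
  L3: h(414,0)=(414*31+0)%997=870 -> [870]
  root = 870 != target 706
Candidate C: set leaf[3] = 9 -> leaves = [1, 84, 67, 9, 96, 15]
  L0: [1, 84, 67, 9, 96, 15]
  L1: h(1,84)=(1*31+84)%997=115 h(67,9)=(67*31+9)%997=92 h(96,15)=(96*31+15)%997=0 -> [115, 92, 0]
  L2: h(115,92)=(115*31+92)%997=666 h(0,0)=(0*31+0)%997=0 -> [666, 0]
  L3: h(666,0)=(666*31+0)%997=706 -> [706]
  root = 706 == target 706  ** MATCH **
Candidate D: set leaf[3] = 44 -> leaves = [1, 84, 67, 44, 96, 15]
  L0: [1, 84, 67, 44, 96, 15]
  L1: h(1,84)=(1*31+84)%997=115 h(67,44)=(67*31+44)%997=127 h(96,15)=(96*31+15)%997=0 -> [115, 127, 0]
  L2: h(115,127)=(115*31+127)%997=701 h(0,0)=(0*31+0)%997=0 -> [701, 0]
  L3: h(701,0)=(701*31+0)%997=794 -> [794]
  root = 794 != target 706
Candidate C produces the target root.

Answer: C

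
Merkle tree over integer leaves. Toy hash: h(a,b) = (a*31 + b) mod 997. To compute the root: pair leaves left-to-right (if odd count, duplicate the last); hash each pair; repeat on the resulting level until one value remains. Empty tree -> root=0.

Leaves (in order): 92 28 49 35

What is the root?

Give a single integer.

L0: [92, 28, 49, 35]
L1: h(92,28)=(92*31+28)%997=886 h(49,35)=(49*31+35)%997=557 -> [886, 557]
L2: h(886,557)=(886*31+557)%997=107 -> [107]

Answer: 107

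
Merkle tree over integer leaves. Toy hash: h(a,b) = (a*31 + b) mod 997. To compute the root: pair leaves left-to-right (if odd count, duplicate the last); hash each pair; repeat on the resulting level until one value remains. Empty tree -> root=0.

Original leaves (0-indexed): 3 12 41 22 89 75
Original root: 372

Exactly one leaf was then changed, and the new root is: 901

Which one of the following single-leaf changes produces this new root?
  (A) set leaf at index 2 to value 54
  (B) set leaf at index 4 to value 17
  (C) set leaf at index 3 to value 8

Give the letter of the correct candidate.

Original leaves: [3, 12, 41, 22, 89, 75]
Target new root: 901
Try each candidate change and compute the resulting root:
Candidate A: set leaf[2] = 54 -> leaves = [3, 12, 54, 22, 89, 75]
  L0: [3, 12, 54, 22, 89, 75]
  L1: h(3,12)=(3*31+12)%997=105 h(54,22)=(54*31+22)%997=699 h(89,75)=(89*31+75)%997=840 -> [105, 699, 840]
  L2: h(105,699)=(105*31+699)%997=963 h(840,840)=(840*31+840)%997=958 -> [963, 958]
  L3: h(963,958)=(963*31+958)%997=901 -> [901]
  root = 901 == target 901  ** MATCH **
Candidate B: set leaf[4] = 17 -> leaves = [3, 12, 41, 22, 17, 75]
  L0: [3, 12, 41, 22, 17, 75]
  L1: h(3,12)=(3*31+12)%997=105 h(41,22)=(41*31+22)%997=296 h(17,75)=(17*31+75)%997=602 -> [105, 296, 602]
  L2: h(105,296)=(105*31+296)%997=560 h(602,602)=(602*31+602)%997=321 -> [560, 321]
  L3: h(560,321)=(560*31+321)%997=732 -> [732]
  root = 732 != target 901
Candidate C: set leaf[3] = 8 -> leaves = [3, 12, 41, 8, 89, 75]
  L0: [3, 12, 41, 8, 89, 75]
  L1: h(3,12)=(3*31+12)%997=105 h(41,8)=(41*31+8)%997=282 h(89,75)=(89*31+75)%997=840 -> [105, 282, 840]
  L2: h(105,282)=(105*31+282)%997=546 h(840,840)=(840*31+840)%997=958 -> [546, 958]
  L3: h(546,958)=(546*31+958)%997=935 -> [935]
  root = 935 != target 901
Candidate A produces the target root.

Answer: A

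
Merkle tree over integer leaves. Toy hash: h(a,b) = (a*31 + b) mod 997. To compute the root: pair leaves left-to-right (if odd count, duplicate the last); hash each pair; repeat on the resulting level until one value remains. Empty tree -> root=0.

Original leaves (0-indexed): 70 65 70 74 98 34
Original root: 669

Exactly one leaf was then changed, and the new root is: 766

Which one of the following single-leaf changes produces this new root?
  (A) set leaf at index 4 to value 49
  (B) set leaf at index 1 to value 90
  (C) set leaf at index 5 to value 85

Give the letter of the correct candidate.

Answer: B

Derivation:
Original leaves: [70, 65, 70, 74, 98, 34]
Target new root: 766
Try each candidate change and compute the resulting root:
Candidate A: set leaf[4] = 49 -> leaves = [70, 65, 70, 74, 49, 34]
  L0: [70, 65, 70, 74, 49, 34]
  L1: h(70,65)=(70*31+65)%997=241 h(70,74)=(70*31+74)%997=250 h(49,34)=(49*31+34)%997=556 -> [241, 250, 556]
  L2: h(241,250)=(241*31+250)%997=742 h(556,556)=(556*31+556)%997=843 -> [742, 843]
  L3: h(742,843)=(742*31+843)%997=914 -> [914]
  root = 914 != target 766
Candidate B: set leaf[1] = 90 -> leaves = [70, 90, 70, 74, 98, 34]
  L0: [70, 90, 70, 74, 98, 34]
  L1: h(70,90)=(70*31+90)%997=266 h(70,74)=(70*31+74)%997=250 h(98,34)=(98*31+34)%997=81 -> [266, 250, 81]
  L2: h(266,250)=(266*31+250)%997=520 h(81,81)=(81*31+81)%997=598 -> [520, 598]
  L3: h(520,598)=(520*31+598)%997=766 -> [766]
  root = 766 == target 766  ** MATCH **
Candidate C: set leaf[5] = 85 -> leaves = [70, 65, 70, 74, 98, 85]
  L0: [70, 65, 70, 74, 98, 85]
  L1: h(70,65)=(70*31+65)%997=241 h(70,74)=(70*31+74)%997=250 h(98,85)=(98*31+85)%997=132 -> [241, 250, 132]
  L2: h(241,250)=(241*31+250)%997=742 h(132,132)=(132*31+132)%997=236 -> [742, 236]
  L3: h(742,236)=(742*31+236)%997=307 -> [307]
  root = 307 != target 766
Candidate B produces the target root.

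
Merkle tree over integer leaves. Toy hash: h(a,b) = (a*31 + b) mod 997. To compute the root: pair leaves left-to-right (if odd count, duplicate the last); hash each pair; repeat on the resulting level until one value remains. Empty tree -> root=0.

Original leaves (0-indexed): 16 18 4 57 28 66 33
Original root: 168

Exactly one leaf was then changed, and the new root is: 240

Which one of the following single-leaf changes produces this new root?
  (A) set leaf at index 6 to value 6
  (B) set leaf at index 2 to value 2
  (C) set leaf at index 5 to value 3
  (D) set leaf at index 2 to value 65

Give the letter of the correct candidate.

Original leaves: [16, 18, 4, 57, 28, 66, 33]
Target new root: 240
Try each candidate change and compute the resulting root:
Candidate A: set leaf[6] = 6 -> leaves = [16, 18, 4, 57, 28, 66, 6]
  L0: [16, 18, 4, 57, 28, 66, 6]
  L1: h(16,18)=(16*31+18)%997=514 h(4,57)=(4*31+57)%997=181 h(28,66)=(28*31+66)%997=934 h(6,6)=(6*31+6)%997=192 -> [514, 181, 934, 192]
  L2: h(514,181)=(514*31+181)%997=163 h(934,192)=(934*31+192)%997=233 -> [163, 233]
  L3: h(163,233)=(163*31+233)%997=301 -> [301]
  root = 301 != target 240
Candidate B: set leaf[2] = 2 -> leaves = [16, 18, 2, 57, 28, 66, 33]
  L0: [16, 18, 2, 57, 28, 66, 33]
  L1: h(16,18)=(16*31+18)%997=514 h(2,57)=(2*31+57)%997=119 h(28,66)=(28*31+66)%997=934 h(33,33)=(33*31+33)%997=59 -> [514, 119, 934, 59]
  L2: h(514,119)=(514*31+119)%997=101 h(934,59)=(934*31+59)%997=100 -> [101, 100]
  L3: h(101,100)=(101*31+100)%997=240 -> [240]
  root = 240 == target 240  ** MATCH **
Candidate C: set leaf[5] = 3 -> leaves = [16, 18, 4, 57, 28, 3, 33]
  L0: [16, 18, 4, 57, 28, 3, 33]
  L1: h(16,18)=(16*31+18)%997=514 h(4,57)=(4*31+57)%997=181 h(28,3)=(28*31+3)%997=871 h(33,33)=(33*31+33)%997=59 -> [514, 181, 871, 59]
  L2: h(514,181)=(514*31+181)%997=163 h(871,59)=(871*31+59)%997=141 -> [163, 141]
  L3: h(163,141)=(163*31+141)%997=209 -> [209]
  root = 209 != target 240
Candidate D: set leaf[2] = 65 -> leaves = [16, 18, 65, 57, 28, 66, 33]
  L0: [16, 18, 65, 57, 28, 66, 33]
  L1: h(16,18)=(16*31+18)%997=514 h(65,57)=(65*31+57)%997=78 h(28,66)=(28*31+66)%997=934 h(33,33)=(33*31+33)%997=59 -> [514, 78, 934, 59]
  L2: h(514,78)=(514*31+78)%997=60 h(934,59)=(934*31+59)%997=100 -> [60, 100]
  L3: h(60,100)=(60*31+100)%997=963 -> [963]
  root = 963 != target 240
Candidate B produces the target root.

Answer: B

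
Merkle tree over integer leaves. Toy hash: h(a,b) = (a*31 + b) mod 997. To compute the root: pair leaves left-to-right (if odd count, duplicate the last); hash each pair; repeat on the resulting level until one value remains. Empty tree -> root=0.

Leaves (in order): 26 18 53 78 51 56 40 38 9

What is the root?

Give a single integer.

Answer: 931

Derivation:
L0: [26, 18, 53, 78, 51, 56, 40, 38, 9]
L1: h(26,18)=(26*31+18)%997=824 h(53,78)=(53*31+78)%997=724 h(51,56)=(51*31+56)%997=640 h(40,38)=(40*31+38)%997=281 h(9,9)=(9*31+9)%997=288 -> [824, 724, 640, 281, 288]
L2: h(824,724)=(824*31+724)%997=346 h(640,281)=(640*31+281)%997=181 h(288,288)=(288*31+288)%997=243 -> [346, 181, 243]
L3: h(346,181)=(346*31+181)%997=937 h(243,243)=(243*31+243)%997=797 -> [937, 797]
L4: h(937,797)=(937*31+797)%997=931 -> [931]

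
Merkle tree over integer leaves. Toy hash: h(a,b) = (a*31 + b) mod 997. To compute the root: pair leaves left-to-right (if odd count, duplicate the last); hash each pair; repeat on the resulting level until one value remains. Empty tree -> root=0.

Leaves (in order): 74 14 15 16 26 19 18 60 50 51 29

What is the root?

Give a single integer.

L0: [74, 14, 15, 16, 26, 19, 18, 60, 50, 51, 29]
L1: h(74,14)=(74*31+14)%997=314 h(15,16)=(15*31+16)%997=481 h(26,19)=(26*31+19)%997=825 h(18,60)=(18*31+60)%997=618 h(50,51)=(50*31+51)%997=604 h(29,29)=(29*31+29)%997=928 -> [314, 481, 825, 618, 604, 928]
L2: h(314,481)=(314*31+481)%997=245 h(825,618)=(825*31+618)%997=271 h(604,928)=(604*31+928)%997=709 -> [245, 271, 709]
L3: h(245,271)=(245*31+271)%997=887 h(709,709)=(709*31+709)%997=754 -> [887, 754]
L4: h(887,754)=(887*31+754)%997=335 -> [335]

Answer: 335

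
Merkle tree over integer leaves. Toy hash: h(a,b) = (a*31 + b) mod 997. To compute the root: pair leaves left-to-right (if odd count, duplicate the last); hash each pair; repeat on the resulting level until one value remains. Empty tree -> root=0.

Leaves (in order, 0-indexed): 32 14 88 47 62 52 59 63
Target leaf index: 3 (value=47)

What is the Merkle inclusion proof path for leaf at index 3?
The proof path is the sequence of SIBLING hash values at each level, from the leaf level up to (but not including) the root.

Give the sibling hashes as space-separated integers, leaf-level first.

Answer: 88 9 275

Derivation:
L0 (leaves): [32, 14, 88, 47, 62, 52, 59, 63], target index=3
L1: h(32,14)=(32*31+14)%997=9 [pair 0] h(88,47)=(88*31+47)%997=781 [pair 1] h(62,52)=(62*31+52)%997=977 [pair 2] h(59,63)=(59*31+63)%997=895 [pair 3] -> [9, 781, 977, 895]
  Sibling for proof at L0: 88
L2: h(9,781)=(9*31+781)%997=63 [pair 0] h(977,895)=(977*31+895)%997=275 [pair 1] -> [63, 275]
  Sibling for proof at L1: 9
L3: h(63,275)=(63*31+275)%997=234 [pair 0] -> [234]
  Sibling for proof at L2: 275
Root: 234
Proof path (sibling hashes from leaf to root): [88, 9, 275]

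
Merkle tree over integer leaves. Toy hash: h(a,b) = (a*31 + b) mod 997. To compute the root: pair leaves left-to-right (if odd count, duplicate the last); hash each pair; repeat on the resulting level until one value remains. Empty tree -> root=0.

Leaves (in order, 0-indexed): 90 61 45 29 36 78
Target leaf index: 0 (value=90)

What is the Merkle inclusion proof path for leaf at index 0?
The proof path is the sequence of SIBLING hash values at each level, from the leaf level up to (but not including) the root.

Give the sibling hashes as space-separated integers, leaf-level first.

L0 (leaves): [90, 61, 45, 29, 36, 78], target index=0
L1: h(90,61)=(90*31+61)%997=857 [pair 0] h(45,29)=(45*31+29)%997=427 [pair 1] h(36,78)=(36*31+78)%997=197 [pair 2] -> [857, 427, 197]
  Sibling for proof at L0: 61
L2: h(857,427)=(857*31+427)%997=75 [pair 0] h(197,197)=(197*31+197)%997=322 [pair 1] -> [75, 322]
  Sibling for proof at L1: 427
L3: h(75,322)=(75*31+322)%997=653 [pair 0] -> [653]
  Sibling for proof at L2: 322
Root: 653
Proof path (sibling hashes from leaf to root): [61, 427, 322]

Answer: 61 427 322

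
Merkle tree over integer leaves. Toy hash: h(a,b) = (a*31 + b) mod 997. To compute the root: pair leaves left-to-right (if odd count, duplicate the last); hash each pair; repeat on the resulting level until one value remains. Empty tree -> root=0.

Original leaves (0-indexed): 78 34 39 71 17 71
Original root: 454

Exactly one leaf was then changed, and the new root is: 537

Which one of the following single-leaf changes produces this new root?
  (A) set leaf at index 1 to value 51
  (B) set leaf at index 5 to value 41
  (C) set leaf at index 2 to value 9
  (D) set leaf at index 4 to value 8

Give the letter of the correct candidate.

Original leaves: [78, 34, 39, 71, 17, 71]
Target new root: 537
Try each candidate change and compute the resulting root:
Candidate A: set leaf[1] = 51 -> leaves = [78, 51, 39, 71, 17, 71]
  L0: [78, 51, 39, 71, 17, 71]
  L1: h(78,51)=(78*31+51)%997=475 h(39,71)=(39*31+71)%997=283 h(17,71)=(17*31+71)%997=598 -> [475, 283, 598]
  L2: h(475,283)=(475*31+283)%997=53 h(598,598)=(598*31+598)%997=193 -> [53, 193]
  L3: h(53,193)=(53*31+193)%997=839 -> [839]
  root = 839 != target 537
Candidate B: set leaf[5] = 41 -> leaves = [78, 34, 39, 71, 17, 41]
  L0: [78, 34, 39, 71, 17, 41]
  L1: h(78,34)=(78*31+34)%997=458 h(39,71)=(39*31+71)%997=283 h(17,41)=(17*31+41)%997=568 -> [458, 283, 568]
  L2: h(458,283)=(458*31+283)%997=523 h(568,568)=(568*31+568)%997=230 -> [523, 230]
  L3: h(523,230)=(523*31+230)%997=491 -> [491]
  root = 491 != target 537
Candidate C: set leaf[2] = 9 -> leaves = [78, 34, 9, 71, 17, 71]
  L0: [78, 34, 9, 71, 17, 71]
  L1: h(78,34)=(78*31+34)%997=458 h(9,71)=(9*31+71)%997=350 h(17,71)=(17*31+71)%997=598 -> [458, 350, 598]
  L2: h(458,350)=(458*31+350)%997=590 h(598,598)=(598*31+598)%997=193 -> [590, 193]
  L3: h(590,193)=(590*31+193)%997=537 -> [537]
  root = 537 == target 537  ** MATCH **
Candidate D: set leaf[4] = 8 -> leaves = [78, 34, 39, 71, 8, 71]
  L0: [78, 34, 39, 71, 8, 71]
  L1: h(78,34)=(78*31+34)%997=458 h(39,71)=(39*31+71)%997=283 h(8,71)=(8*31+71)%997=319 -> [458, 283, 319]
  L2: h(458,283)=(458*31+283)%997=523 h(319,319)=(319*31+319)%997=238 -> [523, 238]
  L3: h(523,238)=(523*31+238)%997=499 -> [499]
  root = 499 != target 537
Candidate C produces the target root.

Answer: C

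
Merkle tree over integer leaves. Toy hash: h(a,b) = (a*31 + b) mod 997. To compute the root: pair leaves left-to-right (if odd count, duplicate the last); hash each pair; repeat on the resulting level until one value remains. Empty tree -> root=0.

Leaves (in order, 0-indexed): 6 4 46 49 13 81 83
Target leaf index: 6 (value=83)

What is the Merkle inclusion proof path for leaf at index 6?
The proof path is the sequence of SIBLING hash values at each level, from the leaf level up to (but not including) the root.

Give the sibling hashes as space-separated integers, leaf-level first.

L0 (leaves): [6, 4, 46, 49, 13, 81, 83], target index=6
L1: h(6,4)=(6*31+4)%997=190 [pair 0] h(46,49)=(46*31+49)%997=478 [pair 1] h(13,81)=(13*31+81)%997=484 [pair 2] h(83,83)=(83*31+83)%997=662 [pair 3] -> [190, 478, 484, 662]
  Sibling for proof at L0: 83
L2: h(190,478)=(190*31+478)%997=386 [pair 0] h(484,662)=(484*31+662)%997=711 [pair 1] -> [386, 711]
  Sibling for proof at L1: 484
L3: h(386,711)=(386*31+711)%997=713 [pair 0] -> [713]
  Sibling for proof at L2: 386
Root: 713
Proof path (sibling hashes from leaf to root): [83, 484, 386]

Answer: 83 484 386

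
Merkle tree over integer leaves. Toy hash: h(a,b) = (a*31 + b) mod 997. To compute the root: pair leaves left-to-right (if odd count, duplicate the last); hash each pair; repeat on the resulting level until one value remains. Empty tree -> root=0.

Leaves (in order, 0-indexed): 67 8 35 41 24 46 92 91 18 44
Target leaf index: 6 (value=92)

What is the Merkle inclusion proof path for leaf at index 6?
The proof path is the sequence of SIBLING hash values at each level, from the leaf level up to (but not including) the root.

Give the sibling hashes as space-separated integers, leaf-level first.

Answer: 91 790 956 302

Derivation:
L0 (leaves): [67, 8, 35, 41, 24, 46, 92, 91, 18, 44], target index=6
L1: h(67,8)=(67*31+8)%997=91 [pair 0] h(35,41)=(35*31+41)%997=129 [pair 1] h(24,46)=(24*31+46)%997=790 [pair 2] h(92,91)=(92*31+91)%997=949 [pair 3] h(18,44)=(18*31+44)%997=602 [pair 4] -> [91, 129, 790, 949, 602]
  Sibling for proof at L0: 91
L2: h(91,129)=(91*31+129)%997=956 [pair 0] h(790,949)=(790*31+949)%997=514 [pair 1] h(602,602)=(602*31+602)%997=321 [pair 2] -> [956, 514, 321]
  Sibling for proof at L1: 790
L3: h(956,514)=(956*31+514)%997=240 [pair 0] h(321,321)=(321*31+321)%997=302 [pair 1] -> [240, 302]
  Sibling for proof at L2: 956
L4: h(240,302)=(240*31+302)%997=763 [pair 0] -> [763]
  Sibling for proof at L3: 302
Root: 763
Proof path (sibling hashes from leaf to root): [91, 790, 956, 302]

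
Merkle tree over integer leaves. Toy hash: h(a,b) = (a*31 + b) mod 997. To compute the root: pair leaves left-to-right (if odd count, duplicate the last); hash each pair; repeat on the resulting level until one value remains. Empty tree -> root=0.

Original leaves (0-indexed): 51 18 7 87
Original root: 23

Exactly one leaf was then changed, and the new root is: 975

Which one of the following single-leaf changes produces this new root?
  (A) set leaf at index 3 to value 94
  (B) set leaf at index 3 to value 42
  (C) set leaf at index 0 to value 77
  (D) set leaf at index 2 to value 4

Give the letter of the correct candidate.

Original leaves: [51, 18, 7, 87]
Target new root: 975
Try each candidate change and compute the resulting root:
Candidate A: set leaf[3] = 94 -> leaves = [51, 18, 7, 94]
  L0: [51, 18, 7, 94]
  L1: h(51,18)=(51*31+18)%997=602 h(7,94)=(7*31+94)%997=311 -> [602, 311]
  L2: h(602,311)=(602*31+311)%997=30 -> [30]
  root = 30 != target 975
Candidate B: set leaf[3] = 42 -> leaves = [51, 18, 7, 42]
  L0: [51, 18, 7, 42]
  L1: h(51,18)=(51*31+18)%997=602 h(7,42)=(7*31+42)%997=259 -> [602, 259]
  L2: h(602,259)=(602*31+259)%997=975 -> [975]
  root = 975 == target 975  ** MATCH **
Candidate C: set leaf[0] = 77 -> leaves = [77, 18, 7, 87]
  L0: [77, 18, 7, 87]
  L1: h(77,18)=(77*31+18)%997=411 h(7,87)=(7*31+87)%997=304 -> [411, 304]
  L2: h(411,304)=(411*31+304)%997=84 -> [84]
  root = 84 != target 975
Candidate D: set leaf[2] = 4 -> leaves = [51, 18, 4, 87]
  L0: [51, 18, 4, 87]
  L1: h(51,18)=(51*31+18)%997=602 h(4,87)=(4*31+87)%997=211 -> [602, 211]
  L2: h(602,211)=(602*31+211)%997=927 -> [927]
  root = 927 != target 975
Candidate B produces the target root.

Answer: B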